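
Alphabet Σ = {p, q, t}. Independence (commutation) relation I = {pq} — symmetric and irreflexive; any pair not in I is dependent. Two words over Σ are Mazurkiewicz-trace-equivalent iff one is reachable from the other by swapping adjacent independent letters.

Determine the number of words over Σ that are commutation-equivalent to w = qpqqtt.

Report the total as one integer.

4

piece 0:q — minimal
piece 1:p — minimal
piece 2:q rests on {0:q}
piece 3:q rests on {2:q}
piece 4:t rests on {1:p, 3:q}
piece 5:t rests on {4:t}
minimal pieces: {0:q, 1:p}
ways to finish when only these pieces remain (= sum over removing one remaining piece with nothing left below it):
  1 left: {5}→1
  2 left: {4,5}→1
  3 left: {1,4,5}→1  {3,4,5}→1
  4 left: {1,3,4,5}→2  {2,3,4,5}→1
  placing 0:q first → 3 extensions
  placing 1:p first → 1 extensions
total linear extensions = 4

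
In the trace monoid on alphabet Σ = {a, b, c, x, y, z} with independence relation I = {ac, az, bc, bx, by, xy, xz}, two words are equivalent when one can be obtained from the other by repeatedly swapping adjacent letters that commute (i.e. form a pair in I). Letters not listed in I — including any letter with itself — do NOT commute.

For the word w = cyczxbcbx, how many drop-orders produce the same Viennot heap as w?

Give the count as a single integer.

piece 0:c — minimal
piece 1:y rests on {0:c}
piece 2:c rests on {1:y}
piece 3:z rests on {2:c}
piece 4:x rests on {2:c}
piece 5:b rests on {3:z}
piece 6:c rests on {3:z, 4:x}
piece 7:b rests on {5:b}
piece 8:x rests on {6:c}
minimal pieces: {0:c}
ways to finish when only these pieces remain (= sum over removing one remaining piece with nothing left below it):
  1 left: {7}→1  {8}→1
  2 left: {5,7}→1  {6,8}→1  {7,8}→2
  3 left: {4,6,8}→1  {5,7,8}→3  {6,7,8}→3
  4 left: {4,6,7,8}→4  {5,6,7,8}→6
  5 left: {3,5,6,7,8}→6  {4,5,6,7,8}→10
  6 left: {3,4,5,6,7,8}→16
  7 left: {2,3,4,5,6,7,8}→16
  placing 0:c first → 16 extensions

16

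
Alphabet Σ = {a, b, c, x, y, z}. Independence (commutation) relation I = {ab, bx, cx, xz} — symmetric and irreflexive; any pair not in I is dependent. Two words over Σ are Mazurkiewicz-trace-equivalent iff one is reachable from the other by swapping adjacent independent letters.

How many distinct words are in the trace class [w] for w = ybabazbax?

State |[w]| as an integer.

0(y) covers ∅
1(b) covers 0:y
2(a) covers 0:y
3(b) covers 1:b
4(a) covers 2:a
5(z) covers 3:b, 4:a
6(b) covers 5:z
7(a) covers 5:z
8(x) covers 7:a
floor of heap: 0:y
completions by unplaced set U, small U first (add the entries for U minus each lowest piece of U):
  |U|=1: {6}:1  {8}:1
  |U|=2: {6,8}:2  {7,8}:1
  |U|=3: {6,7,8}:3
  |U|=4: {5,6,7,8}:3
  |U|=5: {3,5,6,7,8}:3  {4,5,6,7,8}:3
  |U|=6: {1,3,5,6,7,8}:3  {2,4,5,6,7,8}:3  {3,4,5,6,7,8}:6
  |U|=7: {1,3,4,5,6,7,8}:9  {2,3,4,5,6,7,8}:9
  start at 0(y): 18

18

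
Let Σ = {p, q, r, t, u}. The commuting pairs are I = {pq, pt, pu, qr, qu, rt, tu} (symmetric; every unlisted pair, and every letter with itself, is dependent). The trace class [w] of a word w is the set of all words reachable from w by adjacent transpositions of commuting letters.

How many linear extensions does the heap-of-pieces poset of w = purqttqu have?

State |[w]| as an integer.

140

0(p) covers ∅
1(u) covers ∅
2(r) covers 0:p, 1:u
3(q) covers ∅
4(t) covers 3:q
5(t) covers 4:t
6(q) covers 5:t
7(u) covers 2:r
floor of heap: 0:p, 1:u, 3:q
completions by unplaced set U, small U first (add the entries for U minus each lowest piece of U):
  |U|=1: {6}:1  {7}:1
  |U|=2: {2,7}:1  {5,6}:1  {6,7}:2
  |U|=3: {0,2,7}:1  {1,2,7}:1  {2,6,7}:3  {4,5,6}:1  {5,6,7}:3
  |U|=4: {0,1,2,7}:2  {0,2,6,7}:4  {1,2,6,7}:4  {2,5,6,7}:6  {3,4,5,6}:1  {4,5,6,7}:4
  |U|=5: {0,1,2,6,7}:10  {0,2,5,6,7}:10  {1,2,5,6,7}:10  {2,4,5,6,7}:10  {3,4,5,6,7}:5
  |U|=6: {0,1,2,5,6,7}:30  {0,2,4,5,6,7}:20  {1,2,4,5,6,7}:20  {2,3,4,5,6,7}:15
  start at 0(p): 35
  start at 1(u): 35
  start at 3(q): 70
sum over floor = 140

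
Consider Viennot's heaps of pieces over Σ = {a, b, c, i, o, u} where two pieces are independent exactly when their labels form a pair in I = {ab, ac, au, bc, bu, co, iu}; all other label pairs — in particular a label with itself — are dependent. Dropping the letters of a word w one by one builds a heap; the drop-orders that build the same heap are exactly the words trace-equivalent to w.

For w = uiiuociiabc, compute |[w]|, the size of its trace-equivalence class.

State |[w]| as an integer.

72

drop 0:u onto floor
drop 1:i onto floor
drop 2:i onto {1:i}
drop 3:u onto {0:u}
drop 4:o onto {2:i, 3:u}
drop 5:c onto {2:i, 3:u}
drop 6:i onto {4:o, 5:c}
drop 7:i onto {6:i}
drop 8:a onto {7:i}
drop 9:b onto {7:i}
drop 10:c onto {7:i}
ground layer = {0:u, 1:i}
drop-orders for the pieces not yet dropped (sum over which currently-grounded one goes next):
  1 to go: {8} 1  {9} 1  {10} 1
  2 to go: {8,9} 2  {8,10} 2  {9,10} 2
  3 to go: {8,9,10} 6
  4 to go: {7,8,9,10} 6
  5 to go: {6,7,8,9,10} 6
  6 to go: {4,6,7,8,9,10} 6  {5,6,7,8,9,10} 6
  7 to go: {4,5,6,7,8,9,10} 12
  8 to go: {2,4,5,6,7,8,9,10} 12  {3,4,5,6,7,8,9,10} 12
  9 to go: {0,3,4,5,6,7,8,9,10} 12  {1,2,4,5,6,7,8,9,10} 12  {2,3,4,5,6,7,8,9,10} 24
  if 0:u drops first: 36 orders
  if 1:i drops first: 36 orders
heap linearizations: 72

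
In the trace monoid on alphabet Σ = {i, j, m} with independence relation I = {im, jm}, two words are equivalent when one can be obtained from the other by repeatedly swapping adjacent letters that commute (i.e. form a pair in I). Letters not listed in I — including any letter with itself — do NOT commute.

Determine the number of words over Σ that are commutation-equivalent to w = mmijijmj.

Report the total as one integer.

0(m) covers ∅
1(m) covers 0:m
2(i) covers ∅
3(j) covers 2:i
4(i) covers 3:j
5(j) covers 4:i
6(m) covers 1:m
7(j) covers 5:j
floor of heap: 0:m, 2:i
completions by unplaced set U, small U first (add the entries for U minus each lowest piece of U):
  |U|=1: {6}:1  {7}:1
  |U|=2: {1,6}:1  {5,7}:1  {6,7}:2
  |U|=3: {0,1,6}:1  {1,6,7}:3  {4,5,7}:1  {5,6,7}:3
  |U|=4: {0,1,6,7}:4  {1,5,6,7}:6  {3,4,5,7}:1  {4,5,6,7}:4
  |U|=5: {0,1,5,6,7}:10  {1,4,5,6,7}:10  {2,3,4,5,7}:1  {3,4,5,6,7}:5
  |U|=6: {0,1,4,5,6,7}:20  {1,3,4,5,6,7}:15  {2,3,4,5,6,7}:6
  start at 0(m): 21
  start at 2(i): 35
sum over floor = 56

56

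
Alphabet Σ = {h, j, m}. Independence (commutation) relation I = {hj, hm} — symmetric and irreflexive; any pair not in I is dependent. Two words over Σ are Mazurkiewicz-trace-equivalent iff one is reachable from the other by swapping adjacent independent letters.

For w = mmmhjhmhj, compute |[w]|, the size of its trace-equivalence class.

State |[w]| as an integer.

84

0(m) covers ∅
1(m) covers 0:m
2(m) covers 1:m
3(h) covers ∅
4(j) covers 2:m
5(h) covers 3:h
6(m) covers 4:j
7(h) covers 5:h
8(j) covers 6:m
floor of heap: 0:m, 3:h
completions by unplaced set U, small U first (add the entries for U minus each lowest piece of U):
  |U|=1: {7}:1  {8}:1
  |U|=2: {5,7}:1  {6,8}:1  {7,8}:2
  |U|=3: {3,5,7}:1  {4,6,8}:1  {5,7,8}:3  {6,7,8}:3
  |U|=4: {2,4,6,8}:1  {3,5,7,8}:4  {4,6,7,8}:4  {5,6,7,8}:6
  |U|=5: {1,2,4,6,8}:1  {2,4,6,7,8}:5  {3,5,6,7,8}:10  {4,5,6,7,8}:10
  |U|=6: {0,1,2,4,6,8}:1  {1,2,4,6,7,8}:6  {2,4,5,6,7,8}:15  {3,4,5,6,7,8}:20
  |U|=7: {0,1,2,4,6,7,8}:7  {1,2,4,5,6,7,8}:21  {2,3,4,5,6,7,8}:35
  start at 0(m): 56
  start at 3(h): 28
sum over floor = 84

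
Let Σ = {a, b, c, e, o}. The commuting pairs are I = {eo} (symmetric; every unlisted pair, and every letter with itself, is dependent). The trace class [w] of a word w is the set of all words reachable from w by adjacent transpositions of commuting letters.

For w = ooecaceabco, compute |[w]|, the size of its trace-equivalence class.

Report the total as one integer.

3

piece 0:o — minimal
piece 1:o rests on {0:o}
piece 2:e — minimal
piece 3:c rests on {1:o, 2:e}
piece 4:a rests on {3:c}
piece 5:c rests on {4:a}
piece 6:e rests on {5:c}
piece 7:a rests on {6:e}
piece 8:b rests on {7:a}
piece 9:c rests on {8:b}
piece 10:o rests on {9:c}
minimal pieces: {0:o, 2:e}
ways to finish when only these pieces remain (= sum over removing one remaining piece with nothing left below it):
  1 left: {10}→1
  2 left: {9,10}→1
  3 left: {8,9,10}→1
  4 left: {7,8,9,10}→1
  5 left: {6,7,8,9,10}→1
  6 left: {5,6,7,8,9,10}→1
  7 left: {4,5,6,7,8,9,10}→1
  8 left: {3,4,5,6,7,8,9,10}→1
  9 left: {1,3,4,5,6,7,8,9,10}→1  {2,3,4,5,6,7,8,9,10}→1
  placing 0:o first → 2 extensions
  placing 2:e first → 1 extensions
total linear extensions = 3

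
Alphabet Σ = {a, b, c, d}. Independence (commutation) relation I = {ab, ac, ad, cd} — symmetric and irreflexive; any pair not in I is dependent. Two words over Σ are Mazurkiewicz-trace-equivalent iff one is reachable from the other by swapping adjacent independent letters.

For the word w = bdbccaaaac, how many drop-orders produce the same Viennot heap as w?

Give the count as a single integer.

0(b) covers ∅
1(d) covers 0:b
2(b) covers 1:d
3(c) covers 2:b
4(c) covers 3:c
5(a) covers ∅
6(a) covers 5:a
7(a) covers 6:a
8(a) covers 7:a
9(c) covers 4:c
floor of heap: 0:b, 5:a
completions by unplaced set U, small U first (add the entries for U minus each lowest piece of U):
  |U|=1: {8}:1  {9}:1
  |U|=2: {4,9}:1  {7,8}:1  {8,9}:2
  |U|=3: {3,4,9}:1  {4,8,9}:3  {6,7,8}:1  {7,8,9}:3
  |U|=4: {2,3,4,9}:1  {3,4,8,9}:4  {4,7,8,9}:6  {5,6,7,8}:1  {6,7,8,9}:4
  |U|=5: {1,2,3,4,9}:1  {2,3,4,8,9}:5  {3,4,7,8,9}:10  {4,6,7,8,9}:10  {5,6,7,8,9}:5
  |U|=6: {0,1,2,3,4,9}:1  {1,2,3,4,8,9}:6  {2,3,4,7,8,9}:15  {3,4,6,7,8,9}:20  {4,5,6,7,8,9}:15
  |U|=7: {0,1,2,3,4,8,9}:7  {1,2,3,4,7,8,9}:21  {2,3,4,6,7,8,9}:35  {3,4,5,6,7,8,9}:35
  |U|=8: {0,1,2,3,4,7,8,9}:28  {1,2,3,4,6,7,8,9}:56  {2,3,4,5,6,7,8,9}:70
  start at 0(b): 126
  start at 5(a): 84
sum over floor = 210

210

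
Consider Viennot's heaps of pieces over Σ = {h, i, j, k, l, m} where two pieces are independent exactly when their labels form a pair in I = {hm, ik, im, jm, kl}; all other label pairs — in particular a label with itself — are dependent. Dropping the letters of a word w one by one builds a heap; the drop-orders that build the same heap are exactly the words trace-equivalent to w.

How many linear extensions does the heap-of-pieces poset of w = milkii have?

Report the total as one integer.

9

#0=m has no predecessor
#1=i has no predecessor
#2=l depends on [0:m, 1:i]
#3=k depends on [0:m]
#4=i depends on [2:l]
#5=i depends on [4:i]
sources: [0:m, 1:i]
N(rest) = Σ N(rest − s) over sources s of rest; N(one piece) = 1:
  size 1 → [3]=1  [5]=1
  size 2 → [3,5]=2  [4,5]=1
  size 3 → [2,4,5]=1  [3,4,5]=3
  size 4 → [1,2,4,5]=1  [2,3,4,5]=4
  first=0(m) contributes 5
  first=1(i) contributes 4
|[w]| = 9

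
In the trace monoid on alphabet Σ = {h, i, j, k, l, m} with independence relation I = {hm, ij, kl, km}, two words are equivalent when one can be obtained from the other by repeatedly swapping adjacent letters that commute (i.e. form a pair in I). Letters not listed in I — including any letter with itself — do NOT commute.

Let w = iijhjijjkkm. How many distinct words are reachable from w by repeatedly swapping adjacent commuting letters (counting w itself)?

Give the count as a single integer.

piece 0:i — minimal
piece 1:i rests on {0:i}
piece 2:j — minimal
piece 3:h rests on {1:i, 2:j}
piece 4:j rests on {3:h}
piece 5:i rests on {3:h}
piece 6:j rests on {4:j}
piece 7:j rests on {6:j}
piece 8:k rests on {5:i, 7:j}
piece 9:k rests on {8:k}
piece 10:m rests on {5:i, 7:j}
minimal pieces: {0:i, 2:j}
ways to finish when only these pieces remain (= sum over removing one remaining piece with nothing left below it):
  1 left: {9}→1  {10}→1
  2 left: {8,9}→1  {9,10}→2
  3 left: {8,9,10}→3
  4 left: {5,8,9,10}→3  {7,8,9,10}→3
  5 left: {5,7,8,9,10}→6  {6,7,8,9,10}→3
  6 left: {4,6,7,8,9,10}→3  {5,6,7,8,9,10}→9
  7 left: {4,5,6,7,8,9,10}→12
  8 left: {3,4,5,6,7,8,9,10}→12
  9 left: {1,3,4,5,6,7,8,9,10}→12  {2,3,4,5,6,7,8,9,10}→12
  placing 0:i first → 24 extensions
  placing 2:j first → 12 extensions
total linear extensions = 36

36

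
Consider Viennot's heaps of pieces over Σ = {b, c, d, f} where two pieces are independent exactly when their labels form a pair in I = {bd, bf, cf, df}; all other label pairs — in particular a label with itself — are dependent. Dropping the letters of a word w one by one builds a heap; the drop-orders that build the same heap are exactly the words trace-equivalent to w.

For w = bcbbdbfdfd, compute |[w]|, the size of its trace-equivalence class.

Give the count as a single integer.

900

piece 0:b — minimal
piece 1:c rests on {0:b}
piece 2:b rests on {1:c}
piece 3:b rests on {2:b}
piece 4:d rests on {1:c}
piece 5:b rests on {3:b}
piece 6:f — minimal
piece 7:d rests on {4:d}
piece 8:f rests on {6:f}
piece 9:d rests on {7:d}
minimal pieces: {0:b, 6:f}
ways to finish when only these pieces remain (= sum over removing one remaining piece with nothing left below it):
  1 left: {5}→1  {8}→1  {9}→1
  2 left: {3,5}→1  {5,8}→2  {5,9}→2  {6,8}→1  {7,9}→1  {8,9}→2
  3 left: {2,3,5}→1  {3,5,8}→3  {3,5,9}→3  {4,7,9}→1  {5,6,8}→3  {5,7,9}→3  {5,8,9}→6  {6,8,9}→3  {7,8,9}→3
  4 left: {2,3,5,8}→4  {2,3,5,9}→4  {3,5,6,8}→6  {3,5,7,9}→6  {3,5,8,9}→12  {4,5,7,9}→4  {4,7,8,9}→4  {5,6,8,9}→12  {5,7,8,9}→12  {6,7,8,9}→6
  5 left: {2,3,5,6,8}→10  {2,3,5,7,9}→10  {2,3,5,8,9}→20  {3,4,5,7,9}→10  {3,5,6,8,9}→30  {3,5,7,8,9}→30  {4,5,7,8,9}→20  {4,6,7,8,9}→10  {5,6,7,8,9}→30
  6 left: {2,3,4,5,7,9}→20  {2,3,5,6,8,9}→60  {2,3,5,7,8,9}→60  {3,4,5,7,8,9}→60  {3,5,6,7,8,9}→90  {4,5,6,7,8,9}→60
  7 left: {1,2,3,4,5,7,9}→20  {2,3,4,5,7,8,9}→140  {2,3,5,6,7,8,9}→210  {3,4,5,6,7,8,9}→210
  8 left: {0,1,2,3,4,5,7,9}→20  {1,2,3,4,5,7,8,9}→160  {2,3,4,5,6,7,8,9}→560
  placing 0:b first → 720 extensions
  placing 6:f first → 180 extensions
total linear extensions = 900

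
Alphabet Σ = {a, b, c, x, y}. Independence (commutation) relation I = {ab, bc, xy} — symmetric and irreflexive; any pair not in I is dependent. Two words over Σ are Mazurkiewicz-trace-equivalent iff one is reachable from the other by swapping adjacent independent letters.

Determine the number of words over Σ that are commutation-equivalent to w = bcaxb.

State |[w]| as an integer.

0(b) covers ∅
1(c) covers ∅
2(a) covers 1:c
3(x) covers 0:b, 2:a
4(b) covers 3:x
floor of heap: 0:b, 1:c
completions by unplaced set U, small U first (add the entries for U minus each lowest piece of U):
  |U|=1: {4}:1
  |U|=2: {3,4}:1
  |U|=3: {0,3,4}:1  {2,3,4}:1
  start at 0(b): 1
  start at 1(c): 2
sum over floor = 3

3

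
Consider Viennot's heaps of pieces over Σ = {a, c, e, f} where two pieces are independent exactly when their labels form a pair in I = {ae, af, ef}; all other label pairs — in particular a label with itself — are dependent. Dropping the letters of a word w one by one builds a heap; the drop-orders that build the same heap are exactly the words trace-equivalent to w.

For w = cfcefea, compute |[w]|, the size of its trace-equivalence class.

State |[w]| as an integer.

12

piece 0:c — minimal
piece 1:f rests on {0:c}
piece 2:c rests on {1:f}
piece 3:e rests on {2:c}
piece 4:f rests on {2:c}
piece 5:e rests on {3:e}
piece 6:a rests on {2:c}
minimal pieces: {0:c}
ways to finish when only these pieces remain (= sum over removing one remaining piece with nothing left below it):
  1 left: {4}→1  {5}→1  {6}→1
  2 left: {3,5}→1  {4,5}→2  {4,6}→2  {5,6}→2
  3 left: {3,4,5}→3  {3,5,6}→3  {4,5,6}→6
  4 left: {3,4,5,6}→12
  5 left: {2,3,4,5,6}→12
  placing 0:c first → 12 extensions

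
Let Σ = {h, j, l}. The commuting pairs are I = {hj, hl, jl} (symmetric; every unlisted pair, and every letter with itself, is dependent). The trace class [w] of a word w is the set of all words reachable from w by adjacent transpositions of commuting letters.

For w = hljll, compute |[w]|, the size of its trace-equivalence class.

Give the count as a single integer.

piece 0:h — minimal
piece 1:l — minimal
piece 2:j — minimal
piece 3:l rests on {1:l}
piece 4:l rests on {3:l}
minimal pieces: {0:h, 1:l, 2:j}
ways to finish when only these pieces remain (= sum over removing one remaining piece with nothing left below it):
  1 left: {0}→1  {2}→1  {4}→1
  2 left: {0,2}→2  {0,4}→2  {2,4}→2  {3,4}→1
  3 left: {0,2,4}→6  {0,3,4}→3  {1,3,4}→1  {2,3,4}→3
  placing 0:h first → 4 extensions
  placing 1:l first → 12 extensions
  placing 2:j first → 4 extensions
total linear extensions = 20

20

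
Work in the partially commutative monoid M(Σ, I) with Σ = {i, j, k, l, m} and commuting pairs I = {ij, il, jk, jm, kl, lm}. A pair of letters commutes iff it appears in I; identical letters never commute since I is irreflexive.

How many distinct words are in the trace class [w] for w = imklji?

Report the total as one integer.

0(i) covers ∅
1(m) covers 0:i
2(k) covers 1:m
3(l) covers ∅
4(j) covers 3:l
5(i) covers 2:k
floor of heap: 0:i, 3:l
completions by unplaced set U, small U first (add the entries for U minus each lowest piece of U):
  |U|=1: {4}:1  {5}:1
  |U|=2: {2,5}:1  {3,4}:1  {4,5}:2
  |U|=3: {1,2,5}:1  {2,4,5}:3  {3,4,5}:3
  |U|=4: {0,1,2,5}:1  {1,2,4,5}:4  {2,3,4,5}:6
  start at 0(i): 10
  start at 3(l): 5
sum over floor = 15

15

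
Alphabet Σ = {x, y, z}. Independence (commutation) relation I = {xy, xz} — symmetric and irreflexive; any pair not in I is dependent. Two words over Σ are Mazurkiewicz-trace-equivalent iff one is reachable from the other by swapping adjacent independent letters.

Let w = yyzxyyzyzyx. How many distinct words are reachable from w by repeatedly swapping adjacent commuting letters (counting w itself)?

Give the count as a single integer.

drop 0:y onto floor
drop 1:y onto {0:y}
drop 2:z onto {1:y}
drop 3:x onto floor
drop 4:y onto {2:z}
drop 5:y onto {4:y}
drop 6:z onto {5:y}
drop 7:y onto {6:z}
drop 8:z onto {7:y}
drop 9:y onto {8:z}
drop 10:x onto {3:x}
ground layer = {0:y, 3:x}
drop-orders for the pieces not yet dropped (sum over which currently-grounded one goes next):
  1 to go: {9} 1  {10} 1
  2 to go: {3,10} 1  {8,9} 1  {9,10} 2
  3 to go: {3,9,10} 3  {7,8,9} 1  {8,9,10} 3
  4 to go: {3,8,9,10} 6  {6,7,8,9} 1  {7,8,9,10} 4
  5 to go: {3,7,8,9,10} 10  {5,6,7,8,9} 1  {6,7,8,9,10} 5
  6 to go: {3,6,7,8,9,10} 15  {4,5,6,7,8,9} 1  {5,6,7,8,9,10} 6
  7 to go: {2,4,5,6,7,8,9} 1  {3,5,6,7,8,9,10} 21  {4,5,6,7,8,9,10} 7
  8 to go: {1,2,4,5,6,7,8,9} 1  {2,4,5,6,7,8,9,10} 8  {3,4,5,6,7,8,9,10} 28
  9 to go: {0,1,2,4,5,6,7,8,9} 1  {1,2,4,5,6,7,8,9,10} 9  {2,3,4,5,6,7,8,9,10} 36
  if 0:y drops first: 45 orders
  if 3:x drops first: 10 orders
heap linearizations: 55

55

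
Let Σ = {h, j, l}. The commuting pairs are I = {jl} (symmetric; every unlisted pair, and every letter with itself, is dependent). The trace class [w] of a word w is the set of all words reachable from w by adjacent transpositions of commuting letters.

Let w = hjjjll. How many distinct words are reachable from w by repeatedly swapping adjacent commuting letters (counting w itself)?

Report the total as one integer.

10

piece 0:h — minimal
piece 1:j rests on {0:h}
piece 2:j rests on {1:j}
piece 3:j rests on {2:j}
piece 4:l rests on {0:h}
piece 5:l rests on {4:l}
minimal pieces: {0:h}
ways to finish when only these pieces remain (= sum over removing one remaining piece with nothing left below it):
  1 left: {3}→1  {5}→1
  2 left: {2,3}→1  {3,5}→2  {4,5}→1
  3 left: {1,2,3}→1  {2,3,5}→3  {3,4,5}→3
  4 left: {1,2,3,5}→4  {2,3,4,5}→6
  placing 0:h first → 10 extensions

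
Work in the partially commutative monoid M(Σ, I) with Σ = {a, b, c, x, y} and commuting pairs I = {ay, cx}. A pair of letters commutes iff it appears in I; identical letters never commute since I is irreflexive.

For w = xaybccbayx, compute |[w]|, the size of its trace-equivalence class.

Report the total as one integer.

4

piece 0:x — minimal
piece 1:a rests on {0:x}
piece 2:y rests on {0:x}
piece 3:b rests on {1:a, 2:y}
piece 4:c rests on {3:b}
piece 5:c rests on {4:c}
piece 6:b rests on {5:c}
piece 7:a rests on {6:b}
piece 8:y rests on {6:b}
piece 9:x rests on {7:a, 8:y}
minimal pieces: {0:x}
ways to finish when only these pieces remain (= sum over removing one remaining piece with nothing left below it):
  1 left: {9}→1
  2 left: {7,9}→1  {8,9}→1
  3 left: {7,8,9}→2
  4 left: {6,7,8,9}→2
  5 left: {5,6,7,8,9}→2
  6 left: {4,5,6,7,8,9}→2
  7 left: {3,4,5,6,7,8,9}→2
  8 left: {1,3,4,5,6,7,8,9}→2  {2,3,4,5,6,7,8,9}→2
  placing 0:x first → 4 extensions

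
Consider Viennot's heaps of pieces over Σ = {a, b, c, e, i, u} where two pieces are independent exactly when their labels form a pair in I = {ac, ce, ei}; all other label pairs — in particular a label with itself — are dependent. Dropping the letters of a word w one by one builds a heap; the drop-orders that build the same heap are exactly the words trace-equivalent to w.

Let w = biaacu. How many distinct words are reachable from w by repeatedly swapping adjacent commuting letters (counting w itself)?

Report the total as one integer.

0(b) covers ∅
1(i) covers 0:b
2(a) covers 1:i
3(a) covers 2:a
4(c) covers 1:i
5(u) covers 3:a, 4:c
floor of heap: 0:b
completions by unplaced set U, small U first (add the entries for U minus each lowest piece of U):
  |U|=1: {5}:1
  |U|=2: {3,5}:1  {4,5}:1
  |U|=3: {2,3,5}:1  {3,4,5}:2
  |U|=4: {2,3,4,5}:3
  start at 0(b): 3

3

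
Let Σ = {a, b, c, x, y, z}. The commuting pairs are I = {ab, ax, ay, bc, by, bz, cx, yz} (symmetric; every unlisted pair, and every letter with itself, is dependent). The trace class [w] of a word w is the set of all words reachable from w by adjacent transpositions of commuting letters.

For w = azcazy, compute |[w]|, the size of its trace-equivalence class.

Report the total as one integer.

3

drop 0:a onto floor
drop 1:z onto {0:a}
drop 2:c onto {1:z}
drop 3:a onto {2:c}
drop 4:z onto {3:a}
drop 5:y onto {2:c}
ground layer = {0:a}
drop-orders for the pieces not yet dropped (sum over which currently-grounded one goes next):
  1 to go: {4} 1  {5} 1
  2 to go: {3,4} 1  {4,5} 2
  3 to go: {3,4,5} 3
  4 to go: {2,3,4,5} 3
  if 0:a drops first: 3 orders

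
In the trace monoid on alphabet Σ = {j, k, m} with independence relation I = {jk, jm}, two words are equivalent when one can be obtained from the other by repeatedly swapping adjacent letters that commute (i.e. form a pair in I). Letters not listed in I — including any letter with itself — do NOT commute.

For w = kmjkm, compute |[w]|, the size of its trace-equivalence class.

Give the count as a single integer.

piece 0:k — minimal
piece 1:m rests on {0:k}
piece 2:j — minimal
piece 3:k rests on {1:m}
piece 4:m rests on {3:k}
minimal pieces: {0:k, 2:j}
ways to finish when only these pieces remain (= sum over removing one remaining piece with nothing left below it):
  1 left: {2}→1  {4}→1
  2 left: {2,4}→2  {3,4}→1
  3 left: {1,3,4}→1  {2,3,4}→3
  placing 0:k first → 4 extensions
  placing 2:j first → 1 extensions
total linear extensions = 5

5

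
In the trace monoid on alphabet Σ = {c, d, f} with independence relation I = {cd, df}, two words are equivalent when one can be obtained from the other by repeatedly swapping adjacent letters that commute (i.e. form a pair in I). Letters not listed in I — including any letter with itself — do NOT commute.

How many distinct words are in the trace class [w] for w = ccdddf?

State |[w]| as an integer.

drop 0:c onto floor
drop 1:c onto {0:c}
drop 2:d onto floor
drop 3:d onto {2:d}
drop 4:d onto {3:d}
drop 5:f onto {1:c}
ground layer = {0:c, 2:d}
drop-orders for the pieces not yet dropped (sum over which currently-grounded one goes next):
  1 to go: {4} 1  {5} 1
  2 to go: {1,5} 1  {3,4} 1  {4,5} 2
  3 to go: {0,1,5} 1  {1,4,5} 3  {2,3,4} 1  {3,4,5} 3
  4 to go: {0,1,4,5} 4  {1,3,4,5} 6  {2,3,4,5} 4
  if 0:c drops first: 10 orders
  if 2:d drops first: 10 orders
heap linearizations: 20

20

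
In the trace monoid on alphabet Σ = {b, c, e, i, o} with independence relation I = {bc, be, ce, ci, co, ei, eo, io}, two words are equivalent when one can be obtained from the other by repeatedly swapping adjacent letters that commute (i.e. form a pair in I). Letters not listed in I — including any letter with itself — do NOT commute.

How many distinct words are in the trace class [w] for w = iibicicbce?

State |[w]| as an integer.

0(i) covers ∅
1(i) covers 0:i
2(b) covers 1:i
3(i) covers 2:b
4(c) covers ∅
5(i) covers 3:i
6(c) covers 4:c
7(b) covers 5:i
8(c) covers 6:c
9(e) covers ∅
floor of heap: 0:i, 4:c, 9:e
completions by unplaced set U, small U first (add the entries for U minus each lowest piece of U):
  |U|=1: {7}:1  {8}:1  {9}:1
  |U|=2: {5,7}:1  {6,8}:1  {7,8}:2  {7,9}:2  {8,9}:2
  |U|=3: {3,5,7}:1  {4,6,8}:1  {5,7,8}:3  {5,7,9}:3  {6,7,8}:3  {6,8,9}:3  {7,8,9}:6
  |U|=4: {2,3,5,7}:1  {3,5,7,8}:4  {3,5,7,9}:4  {4,6,7,8}:4  {4,6,8,9}:4  {5,6,7,8}:6  {5,7,8,9}:12  {6,7,8,9}:12
  |U|=5: {1,2,3,5,7}:1  {2,3,5,7,8}:5  {2,3,5,7,9}:5  {3,5,6,7,8}:10  {3,5,7,8,9}:20  {4,5,6,7,8}:10  {4,6,7,8,9}:20  {5,6,7,8,9}:30
  |U|=6: {0,1,2,3,5,7}:1  {1,2,3,5,7,8}:6  {1,2,3,5,7,9}:6  {2,3,5,6,7,8}:15  {2,3,5,7,8,9}:30  {3,4,5,6,7,8}:20  {3,5,6,7,8,9}:60  {4,5,6,7,8,9}:60
  |U|=7: {0,1,2,3,5,7,8}:7  {0,1,2,3,5,7,9}:7  {1,2,3,5,6,7,8}:21  {1,2,3,5,7,8,9}:42  {2,3,4,5,6,7,8}:35  {2,3,5,6,7,8,9}:105  {3,4,5,6,7,8,9}:140
  |U|=8: {0,1,2,3,5,6,7,8}:28  {0,1,2,3,5,7,8,9}:56  {1,2,3,4,5,6,7,8}:56  {1,2,3,5,6,7,8,9}:168  {2,3,4,5,6,7,8,9}:280
  start at 0(i): 504
  start at 4(c): 252
  start at 9(e): 84
sum over floor = 840

840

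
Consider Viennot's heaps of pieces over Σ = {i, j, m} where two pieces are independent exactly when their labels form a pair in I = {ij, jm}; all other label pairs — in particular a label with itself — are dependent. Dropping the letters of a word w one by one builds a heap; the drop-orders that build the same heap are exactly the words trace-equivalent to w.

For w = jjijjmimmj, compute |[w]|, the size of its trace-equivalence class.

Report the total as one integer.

252

#0=j has no predecessor
#1=j depends on [0:j]
#2=i has no predecessor
#3=j depends on [1:j]
#4=j depends on [3:j]
#5=m depends on [2:i]
#6=i depends on [5:m]
#7=m depends on [6:i]
#8=m depends on [7:m]
#9=j depends on [4:j]
sources: [0:j, 2:i]
N(rest) = Σ N(rest − s) over sources s of rest; N(one piece) = 1:
  size 1 → [8]=1  [9]=1
  size 2 → [4,9]=1  [7,8]=1  [8,9]=2
  size 3 → [3,4,9]=1  [4,8,9]=3  [6,7,8]=1  [7,8,9]=3
  size 4 → [1,3,4,9]=1  [3,4,8,9]=4  [4,7,8,9]=6  [5,6,7,8]=1  [6,7,8,9]=4
  size 5 → [0,1,3,4,9]=1  [1,3,4,8,9]=5  [2,5,6,7,8]=1  [3,4,7,8,9]=10  [4,6,7,8,9]=10  [5,6,7,8,9]=5
  size 6 → [0,1,3,4,8,9]=6  [1,3,4,7,8,9]=15  [2,5,6,7,8,9]=6  [3,4,6,7,8,9]=20  [4,5,6,7,8,9]=15
  size 7 → [0,1,3,4,7,8,9]=21  [1,3,4,6,7,8,9]=35  [2,4,5,6,7,8,9]=21  [3,4,5,6,7,8,9]=35
  size 8 → [0,1,3,4,6,7,8,9]=56  [1,3,4,5,6,7,8,9]=70  [2,3,4,5,6,7,8,9]=56
  first=0(j) contributes 126
  first=2(i) contributes 126
|[w]| = 252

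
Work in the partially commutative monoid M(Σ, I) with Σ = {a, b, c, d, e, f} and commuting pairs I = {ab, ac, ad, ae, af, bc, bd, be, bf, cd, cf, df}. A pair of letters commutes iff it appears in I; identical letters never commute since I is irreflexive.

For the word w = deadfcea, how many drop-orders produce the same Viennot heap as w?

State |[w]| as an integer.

piece 0:d — minimal
piece 1:e rests on {0:d}
piece 2:a — minimal
piece 3:d rests on {1:e}
piece 4:f rests on {1:e}
piece 5:c rests on {1:e}
piece 6:e rests on {3:d, 4:f, 5:c}
piece 7:a rests on {2:a}
minimal pieces: {0:d, 2:a}
ways to finish when only these pieces remain (= sum over removing one remaining piece with nothing left below it):
  1 left: {6}→1  {7}→1
  2 left: {2,7}→1  {3,6}→1  {4,6}→1  {5,6}→1  {6,7}→2
  3 left: {2,6,7}→3  {3,4,6}→2  {3,5,6}→2  {3,6,7}→3  {4,5,6}→2  {4,6,7}→3  {5,6,7}→3
  4 left: {2,3,6,7}→6  {2,4,6,7}→6  {2,5,6,7}→6  {3,4,5,6}→6  {3,4,6,7}→8  {3,5,6,7}→8  {4,5,6,7}→8
  5 left: {1,3,4,5,6}→6  {2,3,4,6,7}→20  {2,3,5,6,7}→20  {2,4,5,6,7}→20  {3,4,5,6,7}→30
  6 left: {0,1,3,4,5,6}→6  {1,3,4,5,6,7}→36  {2,3,4,5,6,7}→90
  placing 0:d first → 126 extensions
  placing 2:a first → 42 extensions
total linear extensions = 168

168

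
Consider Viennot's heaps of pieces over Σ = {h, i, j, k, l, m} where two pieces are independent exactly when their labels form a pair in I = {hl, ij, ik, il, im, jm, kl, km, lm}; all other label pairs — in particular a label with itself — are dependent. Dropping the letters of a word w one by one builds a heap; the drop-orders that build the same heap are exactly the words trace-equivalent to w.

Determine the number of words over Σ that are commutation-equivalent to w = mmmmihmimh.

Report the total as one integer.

0(m) covers ∅
1(m) covers 0:m
2(m) covers 1:m
3(m) covers 2:m
4(i) covers ∅
5(h) covers 3:m, 4:i
6(m) covers 5:h
7(i) covers 5:h
8(m) covers 6:m
9(h) covers 7:i, 8:m
floor of heap: 0:m, 4:i
completions by unplaced set U, small U first (add the entries for U minus each lowest piece of U):
  |U|=1: {9}:1
  |U|=2: {7,9}:1  {8,9}:1
  |U|=3: {6,8,9}:1  {7,8,9}:2
  |U|=4: {6,7,8,9}:3
  |U|=5: {5,6,7,8,9}:3
  |U|=6: {3,5,6,7,8,9}:3  {4,5,6,7,8,9}:3
  |U|=7: {2,3,5,6,7,8,9}:3  {3,4,5,6,7,8,9}:6
  |U|=8: {1,2,3,5,6,7,8,9}:3  {2,3,4,5,6,7,8,9}:9
  start at 0(m): 12
  start at 4(i): 3
sum over floor = 15

15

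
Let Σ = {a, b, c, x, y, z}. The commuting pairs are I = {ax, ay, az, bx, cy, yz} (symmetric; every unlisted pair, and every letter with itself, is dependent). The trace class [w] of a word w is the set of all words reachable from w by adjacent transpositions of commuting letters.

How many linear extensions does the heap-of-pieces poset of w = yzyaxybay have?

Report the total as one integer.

0(y) covers ∅
1(z) covers ∅
2(y) covers 0:y
3(a) covers ∅
4(x) covers 1:z, 2:y
5(y) covers 4:x
6(b) covers 3:a, 5:y
7(a) covers 6:b
8(y) covers 6:b
floor of heap: 0:y, 1:z, 3:a
completions by unplaced set U, small U first (add the entries for U minus each lowest piece of U):
  |U|=1: {7}:1  {8}:1
  |U|=2: {7,8}:2
  |U|=3: {6,7,8}:2
  |U|=4: {3,6,7,8}:2  {5,6,7,8}:2
  |U|=5: {3,5,6,7,8}:4  {4,5,6,7,8}:2
  |U|=6: {1,4,5,6,7,8}:2  {2,4,5,6,7,8}:2  {3,4,5,6,7,8}:6
  |U|=7: {0,2,4,5,6,7,8}:2  {1,2,4,5,6,7,8}:4  {1,3,4,5,6,7,8}:8  {2,3,4,5,6,7,8}:8
  start at 0(y): 20
  start at 1(z): 10
  start at 3(a): 6
sum over floor = 36

36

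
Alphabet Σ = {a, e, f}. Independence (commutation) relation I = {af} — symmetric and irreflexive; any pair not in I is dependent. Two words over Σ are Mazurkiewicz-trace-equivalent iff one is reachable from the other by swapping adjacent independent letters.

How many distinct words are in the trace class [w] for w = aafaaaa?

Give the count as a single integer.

7

drop 0:a onto floor
drop 1:a onto {0:a}
drop 2:f onto floor
drop 3:a onto {1:a}
drop 4:a onto {3:a}
drop 5:a onto {4:a}
drop 6:a onto {5:a}
ground layer = {0:a, 2:f}
drop-orders for the pieces not yet dropped (sum over which currently-grounded one goes next):
  1 to go: {2} 1  {6} 1
  2 to go: {2,6} 2  {5,6} 1
  3 to go: {2,5,6} 3  {4,5,6} 1
  4 to go: {2,4,5,6} 4  {3,4,5,6} 1
  5 to go: {1,3,4,5,6} 1  {2,3,4,5,6} 5
  if 0:a drops first: 6 orders
  if 2:f drops first: 1 orders
heap linearizations: 7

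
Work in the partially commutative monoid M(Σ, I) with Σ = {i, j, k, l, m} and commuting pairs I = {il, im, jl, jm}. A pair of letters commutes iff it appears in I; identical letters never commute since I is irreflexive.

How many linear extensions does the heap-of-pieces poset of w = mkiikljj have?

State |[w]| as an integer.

3

#0=m has no predecessor
#1=k depends on [0:m]
#2=i depends on [1:k]
#3=i depends on [2:i]
#4=k depends on [3:i]
#5=l depends on [4:k]
#6=j depends on [4:k]
#7=j depends on [6:j]
sources: [0:m]
N(rest) = Σ N(rest − s) over sources s of rest; N(one piece) = 1:
  size 1 → [5]=1  [7]=1
  size 2 → [5,7]=2  [6,7]=1
  size 3 → [5,6,7]=3
  size 4 → [4,5,6,7]=3
  size 5 → [3,4,5,6,7]=3
  size 6 → [2,3,4,5,6,7]=3
  first=0(m) contributes 3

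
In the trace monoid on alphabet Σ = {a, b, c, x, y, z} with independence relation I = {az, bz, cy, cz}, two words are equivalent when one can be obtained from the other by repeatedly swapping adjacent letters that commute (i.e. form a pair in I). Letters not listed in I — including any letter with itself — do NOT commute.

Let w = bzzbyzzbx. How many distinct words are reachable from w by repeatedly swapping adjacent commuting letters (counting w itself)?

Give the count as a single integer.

18

piece 0:b — minimal
piece 1:z — minimal
piece 2:z rests on {1:z}
piece 3:b rests on {0:b}
piece 4:y rests on {2:z, 3:b}
piece 5:z rests on {4:y}
piece 6:z rests on {5:z}
piece 7:b rests on {4:y}
piece 8:x rests on {6:z, 7:b}
minimal pieces: {0:b, 1:z}
ways to finish when only these pieces remain (= sum over removing one remaining piece with nothing left below it):
  1 left: {8}→1
  2 left: {6,8}→1  {7,8}→1
  3 left: {5,6,8}→1  {6,7,8}→2
  4 left: {5,6,7,8}→3
  5 left: {4,5,6,7,8}→3
  6 left: {2,4,5,6,7,8}→3  {3,4,5,6,7,8}→3
  7 left: {0,3,4,5,6,7,8}→3  {1,2,4,5,6,7,8}→3  {2,3,4,5,6,7,8}→6
  placing 0:b first → 9 extensions
  placing 1:z first → 9 extensions
total linear extensions = 18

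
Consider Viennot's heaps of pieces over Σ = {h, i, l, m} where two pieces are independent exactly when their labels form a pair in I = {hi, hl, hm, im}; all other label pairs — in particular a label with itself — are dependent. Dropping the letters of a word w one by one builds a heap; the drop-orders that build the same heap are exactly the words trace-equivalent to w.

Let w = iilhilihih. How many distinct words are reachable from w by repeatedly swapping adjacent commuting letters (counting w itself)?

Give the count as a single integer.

120

drop 0:i onto floor
drop 1:i onto {0:i}
drop 2:l onto {1:i}
drop 3:h onto floor
drop 4:i onto {2:l}
drop 5:l onto {4:i}
drop 6:i onto {5:l}
drop 7:h onto {3:h}
drop 8:i onto {6:i}
drop 9:h onto {7:h}
ground layer = {0:i, 3:h}
drop-orders for the pieces not yet dropped (sum over which currently-grounded one goes next):
  1 to go: {8} 1  {9} 1
  2 to go: {6,8} 1  {7,9} 1  {8,9} 2
  3 to go: {3,7,9} 1  {5,6,8} 1  {6,8,9} 3  {7,8,9} 3
  4 to go: {3,7,8,9} 4  {4,5,6,8} 1  {5,6,8,9} 4  {6,7,8,9} 6
  5 to go: {2,4,5,6,8} 1  {3,6,7,8,9} 10  {4,5,6,8,9} 5  {5,6,7,8,9} 10
  6 to go: {1,2,4,5,6,8} 1  {2,4,5,6,8,9} 6  {3,5,6,7,8,9} 20  {4,5,6,7,8,9} 15
  7 to go: {0,1,2,4,5,6,8} 1  {1,2,4,5,6,8,9} 7  {2,4,5,6,7,8,9} 21  {3,4,5,6,7,8,9} 35
  8 to go: {0,1,2,4,5,6,8,9} 8  {1,2,4,5,6,7,8,9} 28  {2,3,4,5,6,7,8,9} 56
  if 0:i drops first: 84 orders
  if 3:h drops first: 36 orders
heap linearizations: 120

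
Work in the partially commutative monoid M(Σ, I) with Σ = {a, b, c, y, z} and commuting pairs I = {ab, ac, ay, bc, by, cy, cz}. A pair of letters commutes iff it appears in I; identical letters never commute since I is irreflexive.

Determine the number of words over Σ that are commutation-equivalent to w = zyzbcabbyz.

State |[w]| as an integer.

drop 0:z onto floor
drop 1:y onto {0:z}
drop 2:z onto {1:y}
drop 3:b onto {2:z}
drop 4:c onto floor
drop 5:a onto {2:z}
drop 6:b onto {3:b}
drop 7:b onto {6:b}
drop 8:y onto {2:z}
drop 9:z onto {5:a, 7:b, 8:y}
ground layer = {0:z, 4:c}
drop-orders for the pieces not yet dropped (sum over which currently-grounded one goes next):
  1 to go: {4} 1  {9} 1
  2 to go: {4,9} 2  {5,9} 1  {7,9} 1  {8,9} 1
  3 to go: {4,5,9} 3  {4,7,9} 3  {4,8,9} 3  {5,7,9} 2  {5,8,9} 2  {6,7,9} 1  {7,8,9} 2
  4 to go: {3,6,7,9} 1  {4,5,7,9} 8  {4,5,8,9} 8  {4,6,7,9} 4  {4,7,8,9} 8  {5,6,7,9} 3  {5,7,8,9} 6  {6,7,8,9} 3
  5 to go: {3,4,6,7,9} 5  {3,5,6,7,9} 4  {3,6,7,8,9} 4  {4,5,6,7,9} 15  {4,5,7,8,9} 30  {4,6,7,8,9} 15  {5,6,7,8,9} 12
  6 to go: {3,4,5,6,7,9} 24  {3,4,6,7,8,9} 24  {3,5,6,7,8,9} 20  {4,5,6,7,8,9} 72
  7 to go: {2,3,5,6,7,8,9} 20  {3,4,5,6,7,8,9} 140
  8 to go: {1,2,3,5,6,7,8,9} 20  {2,3,4,5,6,7,8,9} 160
  if 0:z drops first: 180 orders
  if 4:c drops first: 20 orders
heap linearizations: 200

200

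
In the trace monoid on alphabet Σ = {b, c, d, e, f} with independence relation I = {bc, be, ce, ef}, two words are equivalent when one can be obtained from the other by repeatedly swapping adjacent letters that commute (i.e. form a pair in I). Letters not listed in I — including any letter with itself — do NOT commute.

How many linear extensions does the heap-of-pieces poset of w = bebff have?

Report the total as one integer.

5

#0=b has no predecessor
#1=e has no predecessor
#2=b depends on [0:b]
#3=f depends on [2:b]
#4=f depends on [3:f]
sources: [0:b, 1:e]
N(rest) = Σ N(rest − s) over sources s of rest; N(one piece) = 1:
  size 1 → [1]=1  [4]=1
  size 2 → [1,4]=2  [3,4]=1
  size 3 → [1,3,4]=3  [2,3,4]=1
  first=0(b) contributes 4
  first=1(e) contributes 1
|[w]| = 5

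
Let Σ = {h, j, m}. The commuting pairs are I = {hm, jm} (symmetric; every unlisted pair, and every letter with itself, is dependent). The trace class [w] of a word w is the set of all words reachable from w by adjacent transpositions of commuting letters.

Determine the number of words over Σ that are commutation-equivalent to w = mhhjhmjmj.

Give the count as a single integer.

0(m) covers ∅
1(h) covers ∅
2(h) covers 1:h
3(j) covers 2:h
4(h) covers 3:j
5(m) covers 0:m
6(j) covers 4:h
7(m) covers 5:m
8(j) covers 6:j
floor of heap: 0:m, 1:h
completions by unplaced set U, small U first (add the entries for U minus each lowest piece of U):
  |U|=1: {7}:1  {8}:1
  |U|=2: {5,7}:1  {6,8}:1  {7,8}:2
  |U|=3: {0,5,7}:1  {4,6,8}:1  {5,7,8}:3  {6,7,8}:3
  |U|=4: {0,5,7,8}:4  {3,4,6,8}:1  {4,6,7,8}:4  {5,6,7,8}:6
  |U|=5: {0,5,6,7,8}:10  {2,3,4,6,8}:1  {3,4,6,7,8}:5  {4,5,6,7,8}:10
  |U|=6: {0,4,5,6,7,8}:20  {1,2,3,4,6,8}:1  {2,3,4,6,7,8}:6  {3,4,5,6,7,8}:15
  |U|=7: {0,3,4,5,6,7,8}:35  {1,2,3,4,6,7,8}:7  {2,3,4,5,6,7,8}:21
  start at 0(m): 28
  start at 1(h): 56
sum over floor = 84

84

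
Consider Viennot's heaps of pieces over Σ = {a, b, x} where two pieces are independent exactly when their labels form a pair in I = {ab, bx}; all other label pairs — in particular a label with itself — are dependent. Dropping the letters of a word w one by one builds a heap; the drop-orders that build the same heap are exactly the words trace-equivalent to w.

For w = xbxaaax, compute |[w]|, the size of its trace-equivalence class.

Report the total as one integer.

piece 0:x — minimal
piece 1:b — minimal
piece 2:x rests on {0:x}
piece 3:a rests on {2:x}
piece 4:a rests on {3:a}
piece 5:a rests on {4:a}
piece 6:x rests on {5:a}
minimal pieces: {0:x, 1:b}
ways to finish when only these pieces remain (= sum over removing one remaining piece with nothing left below it):
  1 left: {1}→1  {6}→1
  2 left: {1,6}→2  {5,6}→1
  3 left: {1,5,6}→3  {4,5,6}→1
  4 left: {1,4,5,6}→4  {3,4,5,6}→1
  5 left: {1,3,4,5,6}→5  {2,3,4,5,6}→1
  placing 0:x first → 6 extensions
  placing 1:b first → 1 extensions
total linear extensions = 7

7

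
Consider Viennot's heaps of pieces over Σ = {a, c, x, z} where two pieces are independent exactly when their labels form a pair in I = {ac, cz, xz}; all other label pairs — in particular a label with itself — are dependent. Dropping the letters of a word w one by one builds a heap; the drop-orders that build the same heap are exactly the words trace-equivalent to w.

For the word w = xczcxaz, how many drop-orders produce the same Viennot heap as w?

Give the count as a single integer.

5

0(x) covers ∅
1(c) covers 0:x
2(z) covers ∅
3(c) covers 1:c
4(x) covers 3:c
5(a) covers 2:z, 4:x
6(z) covers 5:a
floor of heap: 0:x, 2:z
completions by unplaced set U, small U first (add the entries for U minus each lowest piece of U):
  |U|=1: {6}:1
  |U|=2: {5,6}:1
  |U|=3: {2,5,6}:1  {4,5,6}:1
  |U|=4: {2,4,5,6}:2  {3,4,5,6}:1
  |U|=5: {1,3,4,5,6}:1  {2,3,4,5,6}:3
  start at 0(x): 4
  start at 2(z): 1
sum over floor = 5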